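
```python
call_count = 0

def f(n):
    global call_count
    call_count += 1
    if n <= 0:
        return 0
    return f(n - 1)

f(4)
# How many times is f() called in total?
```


f(4) calls f(3) calls ... calls f(0)
Total calls: 4 + 1 (for base case) = 5


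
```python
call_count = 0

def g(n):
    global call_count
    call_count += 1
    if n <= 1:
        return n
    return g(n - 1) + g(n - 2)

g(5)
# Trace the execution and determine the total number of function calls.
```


g(5) calls g(4) and g(3); each non-base call branches into two more.
Let C(k) = total number of calls made by g(k), including the call to g(k) itself.
Base cases: C(0) = 1, C(1) = 1
Recurrence: C(k) = 1 + C(k-1) + C(k-2)
  C(2) = 1 + C(1) + C(0) = 1 + 1 + 1 = 3
  C(3) = 1 + C(2) + C(1) = 1 + 3 + 1 = 5
  C(4) = 1 + C(3) + C(2) = 1 + 5 + 3 = 9
  C(5) = 1 + C(4) + C(3) = 1 + 9 + 5 = 15
Total calls = C(5) = 15


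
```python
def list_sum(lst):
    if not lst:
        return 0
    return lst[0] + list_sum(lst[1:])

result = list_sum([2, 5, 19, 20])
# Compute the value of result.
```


list_sum([2, 5, 19, 20])
= 2 + list_sum([5, 19, 20])
= 2 + 5 + list_sum([19, 20])
= 2 + 5 + 19 + list_sum([20])
= 2 + 5 + 19 + 20 + list_sum([])
= 2 + 5 + 19 + 20 + 0
= 46


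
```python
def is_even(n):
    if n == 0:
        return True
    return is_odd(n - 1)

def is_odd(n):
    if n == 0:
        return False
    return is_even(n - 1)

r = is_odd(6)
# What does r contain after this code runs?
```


is_odd(6)
= is_even(5)
= is_odd(4)
= is_even(3)
= is_odd(2)
= is_even(1)
= is_odd(0)
n == 0: return False
= False


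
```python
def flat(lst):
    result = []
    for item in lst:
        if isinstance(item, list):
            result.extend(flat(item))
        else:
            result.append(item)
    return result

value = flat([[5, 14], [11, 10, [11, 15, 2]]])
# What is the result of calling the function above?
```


flat([[5, 14], [11, 10, [11, 15, 2]]])
Processing each element:
  [5, 14] is a list -> flat recursively -> [5, 14]
  [11, 10, [11, 15, 2]] is a list -> flat recursively -> [11, 10, 11, 15, 2]
= [5, 14, 11, 10, 11, 15, 2]


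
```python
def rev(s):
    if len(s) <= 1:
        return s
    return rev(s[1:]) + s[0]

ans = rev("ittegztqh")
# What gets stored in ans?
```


rev("ittegztqh")
= rev("ttegztqh") + "i"
= rev("tegztqh") + "t" + "i"
= rev("egztqh") + "t" + "t" + "i"
= rev("gztqh") + "e" + "t" + "t" + "i"
= rev("ztqh") + "g" + "e" + "t" + "t" + "i"
= rev("tqh") + "z" + "g" + "e" + "t" + "t" + "i"
= rev("qh") + "t" + "z" + "g" + "e" + "t" + "t" + "i"
= rev("h") + "q" + "t" + "z" + "g" + "e" + "t" + "t" + "i"
= "h" + "q" + "t" + "z" + "g" + "e" + "t" + "t" + "i"
= "hqtzgetti"


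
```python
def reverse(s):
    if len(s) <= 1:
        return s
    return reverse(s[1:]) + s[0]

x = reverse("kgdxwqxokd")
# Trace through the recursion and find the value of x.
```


reverse("kgdxwqxokd")
= reverse("gdxwqxokd") + "k"
= reverse("dxwqxokd") + "g" + "k"
= reverse("xwqxokd") + "d" + "g" + "k"
= reverse("wqxokd") + "x" + "d" + "g" + "k"
= reverse("qxokd") + "w" + "x" + "d" + "g" + "k"
= reverse("xokd") + "q" + "w" + "x" + "d" + "g" + "k"
= reverse("okd") + "x" + "q" + "w" + "x" + "d" + "g" + "k"
= reverse("kd") + "o" + "x" + "q" + "w" + "x" + "d" + "g" + "k"
= reverse("d") + "k" + "o" + "x" + "q" + "w" + "x" + "d" + "g" + "k"
= "d" + "k" + "o" + "x" + "q" + "w" + "x" + "d" + "g" + "k"
= "dkoxqwxdgk"


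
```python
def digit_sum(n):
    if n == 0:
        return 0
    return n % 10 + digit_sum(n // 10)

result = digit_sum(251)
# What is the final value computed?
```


digit_sum(251)
= 1 + digit_sum(25)
= 1 + 5 + digit_sum(2)
= 1 + 5 + 2 + digit_sum(0)
= 1 + 5 + 2 + 0
= 8


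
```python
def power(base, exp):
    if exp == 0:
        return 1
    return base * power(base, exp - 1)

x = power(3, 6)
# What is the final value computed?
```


power(3, 6)
= 3 * power(3, 5)
= 3 * 3 * power(3, 4)
= 3 * 3 * 3 * power(3, 3)
= 3 * 3 * 3 * 3 * power(3, 2)
= 3 * 3 * 3 * 3 * 3 * power(3, 1)
= 3 * 3 * 3 * 3 * 3 * 3 * power(3, 0)
= 3 * 3 * 3 * 3 * 3 * 3 * 1
= 729


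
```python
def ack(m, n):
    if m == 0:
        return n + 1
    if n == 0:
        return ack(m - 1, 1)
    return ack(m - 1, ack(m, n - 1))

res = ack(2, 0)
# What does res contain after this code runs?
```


ack(2, 0)
n == 0: return ack(1, 1)
= ack(1, 1) = 3
= 3


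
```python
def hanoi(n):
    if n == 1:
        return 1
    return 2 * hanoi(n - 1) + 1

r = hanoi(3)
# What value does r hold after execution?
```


hanoi(3)
= 2 * hanoi(2) + 1
= 2 * (2 * hanoi(1) + 1) + 1
Now compute bottom-up:
hanoi(1) = 1
hanoi(2) = 2 * 1 + 1 = 3
hanoi(3) = 2 * 3 + 1 = 7
= 7


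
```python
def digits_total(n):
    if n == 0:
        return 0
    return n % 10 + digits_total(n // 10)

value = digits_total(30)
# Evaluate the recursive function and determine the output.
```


digits_total(30)
= 0 + digits_total(3)
= 0 + 3 + digits_total(0)
= 0 + 3 + 0
= 3


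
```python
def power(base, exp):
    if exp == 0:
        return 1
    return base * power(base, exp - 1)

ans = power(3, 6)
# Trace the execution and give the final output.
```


power(3, 6)
= 3 * power(3, 5)
= 3 * 3 * power(3, 4)
= 3 * 3 * 3 * power(3, 3)
= 3 * 3 * 3 * 3 * power(3, 2)
= 3 * 3 * 3 * 3 * 3 * power(3, 1)
= 3 * 3 * 3 * 3 * 3 * 3 * power(3, 0)
= 3 * 3 * 3 * 3 * 3 * 3 * 1
= 729


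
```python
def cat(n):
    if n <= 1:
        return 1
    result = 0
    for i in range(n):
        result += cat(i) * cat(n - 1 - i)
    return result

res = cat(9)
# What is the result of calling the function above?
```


cat(9)
= sum of cat(i) * cat(9-1-i) for i in 0..8
First compute sub-values bottom-up:
  cat(0) = 1, cat(1) = 1
  cat(2) = 1*1 + 1*1 = 2
  cat(3) = 1*2 + 1*1 + 2*1 = 5
  cat(4) = 1*5 + 1*2 + 2*1 + 5*1 = 14
  cat(5) = 1*14 + 1*5 + 2*2 + 5*1 + 14*1 = 42
  cat(6) = 1*42 + 1*14 + 2*5 + 5*2 + 14*1 + 42*1 = 132
  cat(7) = 1*132 + 1*42 + 2*14 + 5*5 + 14*2 + 42*1 + 132*1 = 429
  cat(8) = 1*429 + 1*132 + 2*42 + 5*14 + 14*5 + 42*2 + 132*1 + 429*1 = 1430
Now cat(9):
  cat(0)*cat(8) = 1*1430 = 1430
  cat(1)*cat(7) = 1*429 = 429
  cat(2)*cat(6) = 2*132 = 264
  cat(3)*cat(5) = 5*42 = 210
  cat(4)*cat(4) = 14*14 = 196
  cat(5)*cat(3) = 42*5 = 210
  cat(6)*cat(2) = 132*2 = 264
  cat(7)*cat(1) = 429*1 = 429
  cat(8)*cat(0) = 1430*1 = 1430
= 1430 + 429 + 264 + 210 + 196 + 210 + 264 + 429 + 1430
= 4862


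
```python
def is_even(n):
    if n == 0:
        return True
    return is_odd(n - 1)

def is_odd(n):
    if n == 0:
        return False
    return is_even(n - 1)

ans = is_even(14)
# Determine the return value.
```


is_even(14)
= is_odd(13)
= is_even(12)
= is_odd(11)
= is_even(10)
= is_odd(9)
= is_even(8)
= is_odd(7)
= is_even(6)
= is_odd(5)
= is_even(4)
= is_odd(3)
= is_even(2)
= is_odd(1)
= is_even(0)
n == 0: return True
= True


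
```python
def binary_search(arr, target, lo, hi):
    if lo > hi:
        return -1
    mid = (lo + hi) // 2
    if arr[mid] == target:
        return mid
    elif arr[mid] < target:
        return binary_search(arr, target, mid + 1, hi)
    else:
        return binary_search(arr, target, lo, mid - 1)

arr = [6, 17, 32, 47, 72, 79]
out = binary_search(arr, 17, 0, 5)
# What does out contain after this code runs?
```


binary_search(arr, 17, 0, 5)
lo=0, hi=5, mid=2, arr[mid]=32
32 > 17, search left half
lo=0, hi=1, mid=0, arr[mid]=6
6 < 17, search right half
lo=1, hi=1, mid=1, arr[mid]=17
arr[1] == 17, found at index 1
= 1


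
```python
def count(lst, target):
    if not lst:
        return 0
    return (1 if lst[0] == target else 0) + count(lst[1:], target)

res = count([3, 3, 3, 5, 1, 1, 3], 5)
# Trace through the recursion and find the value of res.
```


count([3, 3, 3, 5, 1, 1, 3], 5)
lst[0]=3 != 5: 0 + count([3, 3, 5, 1, 1, 3], 5)
lst[0]=3 != 5: 0 + count([3, 5, 1, 1, 3], 5)
lst[0]=3 != 5: 0 + count([5, 1, 1, 3], 5)
lst[0]=5 == 5: 1 + count([1, 1, 3], 5)
lst[0]=1 != 5: 0 + count([1, 3], 5)
lst[0]=1 != 5: 0 + count([3], 5)
lst[0]=3 != 5: 0 + count([], 5)
= 1


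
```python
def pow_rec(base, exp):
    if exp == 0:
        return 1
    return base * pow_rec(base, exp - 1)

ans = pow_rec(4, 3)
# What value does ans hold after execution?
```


pow_rec(4, 3)
= 4 * pow_rec(4, 2)
= 4 * 4 * pow_rec(4, 1)
= 4 * 4 * 4 * pow_rec(4, 0)
= 4 * 4 * 4 * 1
= 64


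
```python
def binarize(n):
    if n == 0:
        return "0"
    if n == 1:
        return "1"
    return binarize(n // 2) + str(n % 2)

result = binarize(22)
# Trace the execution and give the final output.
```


binarize(22)
= binarize(11) + "0"
= binarize(5) + "1" + "0"
= binarize(2) + "1" + "1" + "0"
= binarize(1) + "0" + "1" + "1" + "0"
= "1" + "0" + "1" + "1" + "0"
= "10110"


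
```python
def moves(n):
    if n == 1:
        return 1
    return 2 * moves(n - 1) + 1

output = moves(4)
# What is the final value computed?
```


moves(4)
= 2 * moves(3) + 1
= 2 * (2 * moves(2) + 1) + 1
= 2 * (2 * (2 * moves(1) + 1) + 1) + 1
Now compute bottom-up:
moves(1) = 1
moves(2) = 2 * 1 + 1 = 3
moves(3) = 2 * 3 + 1 = 7
moves(4) = 2 * 7 + 1 = 15
= 15


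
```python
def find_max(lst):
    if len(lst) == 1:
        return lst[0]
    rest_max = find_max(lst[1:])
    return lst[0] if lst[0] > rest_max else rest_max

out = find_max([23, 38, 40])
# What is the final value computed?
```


find_max([23, 38, 40])
= compare 23 with find_max([38, 40])
= compare 38 with find_max([40])
Base: find_max([40]) = 40
compare 38 with 40: max = 40
compare 23 with 40: max = 40
= 40


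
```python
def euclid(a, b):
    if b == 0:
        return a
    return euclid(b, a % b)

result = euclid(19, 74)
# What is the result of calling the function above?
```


euclid(19, 74)
= euclid(74, 19 % 74) = euclid(74, 19)
= euclid(19, 74 % 19) = euclid(19, 17)
= euclid(17, 19 % 17) = euclid(17, 2)
= euclid(2, 17 % 2) = euclid(2, 1)
= euclid(1, 2 % 1) = euclid(1, 0)
b == 0, return a = 1


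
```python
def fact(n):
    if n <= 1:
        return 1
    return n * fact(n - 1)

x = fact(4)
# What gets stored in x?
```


fact(4)
= 4 * fact(3)
= 4 * 3 * fact(2)
= 4 * 3 * 2 * fact(1)
= 4 * 3 * 2 * 1
= 24


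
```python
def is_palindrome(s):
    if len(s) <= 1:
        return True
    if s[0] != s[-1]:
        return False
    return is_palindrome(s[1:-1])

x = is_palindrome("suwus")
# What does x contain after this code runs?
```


is_palindrome("suwus")
"suwus": s[0]='s' == s[-1]='s' -> is_palindrome("uwu")
"uwu": s[0]='u' == s[-1]='u' -> is_palindrome("w")
"w": len <= 1 -> True
= True


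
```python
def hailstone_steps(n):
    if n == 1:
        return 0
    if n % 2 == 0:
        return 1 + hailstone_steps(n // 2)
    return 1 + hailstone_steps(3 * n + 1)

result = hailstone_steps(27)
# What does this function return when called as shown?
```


hailstone_steps(27)
27 is odd -> 3*27+1 = 82 -> hailstone_steps(82)
82 is even -> hailstone_steps(41)
41 is odd -> 3*41+1 = 124 -> hailstone_steps(124)
124 is even -> hailstone_steps(62)
62 is even -> hailstone_steps(31)
31 is odd -> 3*31+1 = 94 -> hailstone_steps(94)
94 is even -> hailstone_steps(47)
47 is odd -> 3*47+1 = 142 -> hailstone_steps(142)
142 is even -> hailstone_steps(71)
71 is odd -> 3*71+1 = 214 -> hailstone_steps(214)
214 is even -> hailstone_steps(107)
107 is odd -> 3*107+1 = 322 -> hailstone_steps(322)
322 is even -> hailstone_steps(161)
161 is odd -> 3*161+1 = 484 -> hailstone_steps(484)
484 is even -> hailstone_steps(242)
242 is even -> hailstone_steps(121)
121 is odd -> 3*121+1 = 364 -> hailstone_steps(364)
364 is even -> hailstone_steps(182)
182 is even -> hailstone_steps(91)
91 is odd -> 3*91+1 = 274 -> hailstone_steps(274)
274 is even -> hailstone_steps(137)
137 is odd -> 3*137+1 = 412 -> hailstone_steps(412)
412 is even -> hailstone_steps(206)
206 is even -> hailstone_steps(103)
103 is odd -> 3*103+1 = 310 -> hailstone_steps(310)
310 is even -> hailstone_steps(155)
155 is odd -> 3*155+1 = 466 -> hailstone_steps(466)
466 is even -> hailstone_steps(233)
233 is odd -> 3*233+1 = 700 -> hailstone_steps(700)
700 is even -> hailstone_steps(350)
350 is even -> hailstone_steps(175)
175 is odd -> 3*175+1 = 526 -> hailstone_steps(526)
526 is even -> hailstone_steps(263)
263 is odd -> 3*263+1 = 790 -> hailstone_steps(790)
790 is even -> hailstone_steps(395)
395 is odd -> 3*395+1 = 1186 -> hailstone_steps(1186)
1186 is even -> hailstone_steps(593)
593 is odd -> 3*593+1 = 1780 -> hailstone_steps(1780)
1780 is even -> hailstone_steps(890)
890 is even -> hailstone_steps(445)
445 is odd -> 3*445+1 = 1336 -> hailstone_steps(1336)
1336 is even -> hailstone_steps(668)
668 is even -> hailstone_steps(334)
334 is even -> hailstone_steps(167)
167 is odd -> 3*167+1 = 502 -> hailstone_steps(502)
502 is even -> hailstone_steps(251)
251 is odd -> 3*251+1 = 754 -> hailstone_steps(754)
754 is even -> hailstone_steps(377)
377 is odd -> 3*377+1 = 1132 -> hailstone_steps(1132)
1132 is even -> hailstone_steps(566)
566 is even -> hailstone_steps(283)
283 is odd -> 3*283+1 = 850 -> hailstone_steps(850)
850 is even -> hailstone_steps(425)
425 is odd -> 3*425+1 = 1276 -> hailstone_steps(1276)
1276 is even -> hailstone_steps(638)
638 is even -> hailstone_steps(319)
319 is odd -> 3*319+1 = 958 -> hailstone_steps(958)
958 is even -> hailstone_steps(479)
479 is odd -> 3*479+1 = 1438 -> hailstone_steps(1438)
1438 is even -> hailstone_steps(719)
719 is odd -> 3*719+1 = 2158 -> hailstone_steps(2158)
2158 is even -> hailstone_steps(1079)
1079 is odd -> 3*1079+1 = 3238 -> hailstone_steps(3238)
3238 is even -> hailstone_steps(1619)
1619 is odd -> 3*1619+1 = 4858 -> hailstone_steps(4858)
4858 is even -> hailstone_steps(2429)
2429 is odd -> 3*2429+1 = 7288 -> hailstone_steps(7288)
7288 is even -> hailstone_steps(3644)
3644 is even -> hailstone_steps(1822)
1822 is even -> hailstone_steps(911)
911 is odd -> 3*911+1 = 2734 -> hailstone_steps(2734)
2734 is even -> hailstone_steps(1367)
1367 is odd -> 3*1367+1 = 4102 -> hailstone_steps(4102)
4102 is even -> hailstone_steps(2051)
2051 is odd -> 3*2051+1 = 6154 -> hailstone_steps(6154)
6154 is even -> hailstone_steps(3077)
3077 is odd -> 3*3077+1 = 9232 -> hailstone_steps(9232)
9232 is even -> hailstone_steps(4616)
4616 is even -> hailstone_steps(2308)
2308 is even -> hailstone_steps(1154)
1154 is even -> hailstone_steps(577)
577 is odd -> 3*577+1 = 1732 -> hailstone_steps(1732)
1732 is even -> hailstone_steps(866)
866 is even -> hailstone_steps(433)
433 is odd -> 3*433+1 = 1300 -> hailstone_steps(1300)
1300 is even -> hailstone_steps(650)
650 is even -> hailstone_steps(325)
325 is odd -> 3*325+1 = 976 -> hailstone_steps(976)
976 is even -> hailstone_steps(488)
488 is even -> hailstone_steps(244)
244 is even -> hailstone_steps(122)
122 is even -> hailstone_steps(61)
61 is odd -> 3*61+1 = 184 -> hailstone_steps(184)
184 is even -> hailstone_steps(92)
92 is even -> hailstone_steps(46)
46 is even -> hailstone_steps(23)
23 is odd -> 3*23+1 = 70 -> hailstone_steps(70)
70 is even -> hailstone_steps(35)
35 is odd -> 3*35+1 = 106 -> hailstone_steps(106)
106 is even -> hailstone_steps(53)
53 is odd -> 3*53+1 = 160 -> hailstone_steps(160)
160 is even -> hailstone_steps(80)
80 is even -> hailstone_steps(40)
40 is even -> hailstone_steps(20)
20 is even -> hailstone_steps(10)
10 is even -> hailstone_steps(5)
5 is odd -> 3*5+1 = 16 -> hailstone_steps(16)
16 is even -> hailstone_steps(8)
8 is even -> hailstone_steps(4)
4 is even -> hailstone_steps(2)
2 is even -> hailstone_steps(1)
Reached 1 after 111 steps
= 111


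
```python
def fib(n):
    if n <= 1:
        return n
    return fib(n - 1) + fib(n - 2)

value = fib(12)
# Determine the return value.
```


fib(12)
= fib(11) + fib(10)
= (fib(10) + fib(9)) + fib(10)
Computing bottom-up: fib(0)=0, fib(1)=1, fib(2)=1, fib(3)=2, fib(4)=3, fib(5)=5, fib(6)=8, fib(7)=13, fib(8)=21, fib(9)=34, fib(10)=55, fib(11)=89, fib(12)=144
= 144


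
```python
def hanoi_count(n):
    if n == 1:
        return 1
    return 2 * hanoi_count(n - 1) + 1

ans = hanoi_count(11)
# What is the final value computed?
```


hanoi_count(11)
= 2 * hanoi_count(10) + 1
= 2 * (2 * hanoi_count(9) + 1) + 1
= 2 * (2 * (2 * hanoi_count(8) + 1) + 1) + 1
= 2 * (2 * (2 * (2 * hanoi_count(7) + 1) + 1) + 1) + 1
= 2 * (2 * (2 * (2 * (2 * hanoi_count(6) + 1) + 1) + 1) + 1) + 1
= 2 * (2 * (2 * (2 * (2 * (2 * hanoi_count(5) + 1) + 1) + 1) + 1) + 1) + 1
= 2 * (2 * (2 * (2 * (2 * (2 * (2 * hanoi_count(4) + 1) + 1) + 1) + 1) + 1) + 1) + 1
= 2 * (2 * (2 * (2 * (2 * (2 * (2 * (2 * hanoi_count(3) + 1) + 1) + 1) + 1) + 1) + 1) + 1) + 1
= 2 * (2 * (2 * (2 * (2 * (2 * (2 * (2 * (2 * hanoi_count(2) + 1) + 1) + 1) + 1) + 1) + 1) + 1) + 1) + 1
= 2 * (2 * (2 * (2 * (2 * (2 * (2 * (2 * (2 * (2 * hanoi_count(1) + 1) + 1) + 1) + 1) + 1) + 1) + 1) + 1) + 1) + 1
Now compute bottom-up:
hanoi_count(1) = 1
hanoi_count(2) = 2 * 1 + 1 = 3
hanoi_count(3) = 2 * 3 + 1 = 7
hanoi_count(4) = 2 * 7 + 1 = 15
hanoi_count(5) = 2 * 15 + 1 = 31
hanoi_count(6) = 2 * 31 + 1 = 63
hanoi_count(7) = 2 * 63 + 1 = 127
hanoi_count(8) = 2 * 127 + 1 = 255
hanoi_count(9) = 2 * 255 + 1 = 511
hanoi_count(10) = 2 * 511 + 1 = 1023
hanoi_count(11) = 2 * 1023 + 1 = 2047
= 2047


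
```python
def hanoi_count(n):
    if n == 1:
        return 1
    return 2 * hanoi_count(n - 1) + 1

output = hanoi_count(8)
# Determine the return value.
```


hanoi_count(8)
= 2 * hanoi_count(7) + 1
= 2 * (2 * hanoi_count(6) + 1) + 1
= 2 * (2 * (2 * hanoi_count(5) + 1) + 1) + 1
= 2 * (2 * (2 * (2 * hanoi_count(4) + 1) + 1) + 1) + 1
= 2 * (2 * (2 * (2 * (2 * hanoi_count(3) + 1) + 1) + 1) + 1) + 1
= 2 * (2 * (2 * (2 * (2 * (2 * hanoi_count(2) + 1) + 1) + 1) + 1) + 1) + 1
= 2 * (2 * (2 * (2 * (2 * (2 * (2 * hanoi_count(1) + 1) + 1) + 1) + 1) + 1) + 1) + 1
Now compute bottom-up:
hanoi_count(1) = 1
hanoi_count(2) = 2 * 1 + 1 = 3
hanoi_count(3) = 2 * 3 + 1 = 7
hanoi_count(4) = 2 * 7 + 1 = 15
hanoi_count(5) = 2 * 15 + 1 = 31
hanoi_count(6) = 2 * 31 + 1 = 63
hanoi_count(7) = 2 * 63 + 1 = 127
hanoi_count(8) = 2 * 127 + 1 = 255
= 255


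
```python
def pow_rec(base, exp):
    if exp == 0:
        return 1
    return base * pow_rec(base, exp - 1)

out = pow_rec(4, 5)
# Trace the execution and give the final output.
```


pow_rec(4, 5)
= 4 * pow_rec(4, 4)
= 4 * 4 * pow_rec(4, 3)
= 4 * 4 * 4 * pow_rec(4, 2)
= 4 * 4 * 4 * 4 * pow_rec(4, 1)
= 4 * 4 * 4 * 4 * 4 * pow_rec(4, 0)
= 4 * 4 * 4 * 4 * 4 * 1
= 1024


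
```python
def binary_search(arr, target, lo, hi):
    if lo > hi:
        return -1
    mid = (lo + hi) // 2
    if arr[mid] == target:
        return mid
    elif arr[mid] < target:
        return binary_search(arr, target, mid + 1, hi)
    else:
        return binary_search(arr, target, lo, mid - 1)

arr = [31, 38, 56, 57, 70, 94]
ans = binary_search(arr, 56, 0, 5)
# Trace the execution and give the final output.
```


binary_search(arr, 56, 0, 5)
lo=0, hi=5, mid=2, arr[mid]=56
arr[2] == 56, found at index 2
= 2


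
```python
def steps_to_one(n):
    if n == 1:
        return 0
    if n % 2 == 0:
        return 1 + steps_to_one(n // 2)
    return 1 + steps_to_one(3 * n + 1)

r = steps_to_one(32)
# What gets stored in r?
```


steps_to_one(32)
32 is even -> steps_to_one(16)
16 is even -> steps_to_one(8)
8 is even -> steps_to_one(4)
4 is even -> steps_to_one(2)
2 is even -> steps_to_one(1)
Reached 1 after 5 steps
= 5


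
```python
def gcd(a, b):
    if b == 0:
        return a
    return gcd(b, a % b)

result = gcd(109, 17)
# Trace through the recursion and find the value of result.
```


gcd(109, 17)
= gcd(17, 109 % 17) = gcd(17, 7)
= gcd(7, 17 % 7) = gcd(7, 3)
= gcd(3, 7 % 3) = gcd(3, 1)
= gcd(1, 3 % 1) = gcd(1, 0)
b == 0, return a = 1


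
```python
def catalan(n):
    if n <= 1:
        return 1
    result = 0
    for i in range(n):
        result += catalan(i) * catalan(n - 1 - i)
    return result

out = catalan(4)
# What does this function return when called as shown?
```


catalan(4)
= sum of catalan(i) * catalan(4-1-i) for i in 0..3
First compute sub-values bottom-up:
  catalan(0) = 1, catalan(1) = 1
  catalan(2) = 1*1 + 1*1 = 2
  catalan(3) = 1*2 + 1*1 + 2*1 = 5
Now catalan(4):
  catalan(0)*catalan(3) = 1*5 = 5
  catalan(1)*catalan(2) = 1*2 = 2
  catalan(2)*catalan(1) = 2*1 = 2
  catalan(3)*catalan(0) = 5*1 = 5
= 5 + 2 + 2 + 5
= 14


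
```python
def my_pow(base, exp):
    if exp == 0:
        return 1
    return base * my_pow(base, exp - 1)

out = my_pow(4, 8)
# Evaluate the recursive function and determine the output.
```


my_pow(4, 8)
= 4 * my_pow(4, 7)
= 4 * 4 * my_pow(4, 6)
= 4 * 4 * 4 * my_pow(4, 5)
= 4 * 4 * 4 * 4 * my_pow(4, 4)
= 4 * 4 * 4 * 4 * 4 * my_pow(4, 3)
= 4 * 4 * 4 * 4 * 4 * 4 * my_pow(4, 2)
= 4 * 4 * 4 * 4 * 4 * 4 * 4 * my_pow(4, 1)
= 4 * 4 * 4 * 4 * 4 * 4 * 4 * 4 * my_pow(4, 0)
= 4 * 4 * 4 * 4 * 4 * 4 * 4 * 4 * 1
= 65536


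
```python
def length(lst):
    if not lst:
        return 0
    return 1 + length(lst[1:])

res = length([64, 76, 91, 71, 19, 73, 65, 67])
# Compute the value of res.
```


length([64, 76, 91, 71, 19, 73, 65, 67])
= 1 + length([76, 91, 71, 19, 73, 65, 67])
= 1 + 1 + length([91, 71, 19, 73, 65, 67])
= 1 + 1 + 1 + length([71, 19, 73, 65, 67])
= 1 + 1 + 1 + 1 + length([19, 73, 65, 67])
= 1 + 1 + 1 + 1 + 1 + length([73, 65, 67])
= 1 + 1 + 1 + 1 + 1 + 1 + length([65, 67])
= 1 + 1 + 1 + 1 + 1 + 1 + 1 + length([67])
= 1 + 1 + 1 + 1 + 1 + 1 + 1 + 1 + length([])
= 1 + 1 + 1 + 1 + 1 + 1 + 1 + 1 + 0
= 8


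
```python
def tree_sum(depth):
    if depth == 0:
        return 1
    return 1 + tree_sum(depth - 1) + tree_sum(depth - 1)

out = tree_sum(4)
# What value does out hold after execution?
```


tree_sum(4)
= 1 + tree_sum(3) + tree_sum(3)
= 1 + 2 * tree_sum(3)
tree_sum(k) = 2^(k+1) - 1
tree_sum(0) = 1
tree_sum(1) = 3
tree_sum(2) = 7
tree_sum(3) = 15
tree_sum(4) = 31
tree_sum(4) = 2^5 - 1 = 31


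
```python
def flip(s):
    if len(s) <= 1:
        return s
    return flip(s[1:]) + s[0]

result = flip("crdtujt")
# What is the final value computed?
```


flip("crdtujt")
= flip("rdtujt") + "c"
= flip("dtujt") + "r" + "c"
= flip("tujt") + "d" + "r" + "c"
= flip("ujt") + "t" + "d" + "r" + "c"
= flip("jt") + "u" + "t" + "d" + "r" + "c"
= flip("t") + "j" + "u" + "t" + "d" + "r" + "c"
= "t" + "j" + "u" + "t" + "d" + "r" + "c"
= "tjutdrc"


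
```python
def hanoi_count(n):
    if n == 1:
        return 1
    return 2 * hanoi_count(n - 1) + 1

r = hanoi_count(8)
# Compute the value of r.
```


hanoi_count(8)
= 2 * hanoi_count(7) + 1
= 2 * (2 * hanoi_count(6) + 1) + 1
= 2 * (2 * (2 * hanoi_count(5) + 1) + 1) + 1
= 2 * (2 * (2 * (2 * hanoi_count(4) + 1) + 1) + 1) + 1
= 2 * (2 * (2 * (2 * (2 * hanoi_count(3) + 1) + 1) + 1) + 1) + 1
= 2 * (2 * (2 * (2 * (2 * (2 * hanoi_count(2) + 1) + 1) + 1) + 1) + 1) + 1
= 2 * (2 * (2 * (2 * (2 * (2 * (2 * hanoi_count(1) + 1) + 1) + 1) + 1) + 1) + 1) + 1
Now compute bottom-up:
hanoi_count(1) = 1
hanoi_count(2) = 2 * 1 + 1 = 3
hanoi_count(3) = 2 * 3 + 1 = 7
hanoi_count(4) = 2 * 7 + 1 = 15
hanoi_count(5) = 2 * 15 + 1 = 31
hanoi_count(6) = 2 * 31 + 1 = 63
hanoi_count(7) = 2 * 63 + 1 = 127
hanoi_count(8) = 2 * 127 + 1 = 255
= 255


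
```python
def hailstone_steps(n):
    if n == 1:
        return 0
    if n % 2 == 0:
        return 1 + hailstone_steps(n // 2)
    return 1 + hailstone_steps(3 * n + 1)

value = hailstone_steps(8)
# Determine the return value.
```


hailstone_steps(8)
8 is even -> hailstone_steps(4)
4 is even -> hailstone_steps(2)
2 is even -> hailstone_steps(1)
Reached 1 after 3 steps
= 3


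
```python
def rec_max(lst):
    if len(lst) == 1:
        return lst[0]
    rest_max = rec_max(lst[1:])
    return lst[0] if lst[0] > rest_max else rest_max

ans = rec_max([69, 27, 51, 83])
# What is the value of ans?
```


rec_max([69, 27, 51, 83])
= compare 69 with rec_max([27, 51, 83])
= compare 27 with rec_max([51, 83])
= compare 51 with rec_max([83])
Base: rec_max([83]) = 83
compare 51 with 83: max = 83
compare 27 with 83: max = 83
compare 69 with 83: max = 83
= 83


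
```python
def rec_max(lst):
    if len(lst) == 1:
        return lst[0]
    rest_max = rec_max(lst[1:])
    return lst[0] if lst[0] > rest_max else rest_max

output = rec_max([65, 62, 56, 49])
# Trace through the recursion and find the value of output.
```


rec_max([65, 62, 56, 49])
= compare 65 with rec_max([62, 56, 49])
= compare 62 with rec_max([56, 49])
= compare 56 with rec_max([49])
Base: rec_max([49]) = 49
compare 56 with 49: max = 56
compare 62 with 56: max = 62
compare 65 with 62: max = 65
= 65


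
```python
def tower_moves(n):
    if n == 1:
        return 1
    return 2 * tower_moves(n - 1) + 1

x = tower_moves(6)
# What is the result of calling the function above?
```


tower_moves(6)
= 2 * tower_moves(5) + 1
= 2 * (2 * tower_moves(4) + 1) + 1
= 2 * (2 * (2 * tower_moves(3) + 1) + 1) + 1
= 2 * (2 * (2 * (2 * tower_moves(2) + 1) + 1) + 1) + 1
= 2 * (2 * (2 * (2 * (2 * tower_moves(1) + 1) + 1) + 1) + 1) + 1
Now compute bottom-up:
tower_moves(1) = 1
tower_moves(2) = 2 * 1 + 1 = 3
tower_moves(3) = 2 * 3 + 1 = 7
tower_moves(4) = 2 * 7 + 1 = 15
tower_moves(5) = 2 * 15 + 1 = 31
tower_moves(6) = 2 * 31 + 1 = 63
= 63


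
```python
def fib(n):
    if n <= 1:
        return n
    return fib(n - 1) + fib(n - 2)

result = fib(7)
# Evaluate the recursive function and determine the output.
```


fib(7)
= fib(6) + fib(5)
= (fib(5) + fib(4)) + fib(5)
Computing bottom-up: fib(0)=0, fib(1)=1, fib(2)=1, fib(3)=2, fib(4)=3, fib(5)=5, fib(6)=8, fib(7)=13
= 13


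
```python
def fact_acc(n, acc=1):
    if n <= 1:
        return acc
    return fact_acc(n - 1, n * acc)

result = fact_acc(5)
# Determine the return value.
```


fact_acc(5, 1)
= fact_acc(4, 5 * 1) = fact_acc(4, 5)
= fact_acc(3, 4 * 5) = fact_acc(3, 20)
= fact_acc(2, 3 * 20) = fact_acc(2, 60)
= fact_acc(1, 2 * 60) = fact_acc(1, 120)
n <= 1, return acc = 120


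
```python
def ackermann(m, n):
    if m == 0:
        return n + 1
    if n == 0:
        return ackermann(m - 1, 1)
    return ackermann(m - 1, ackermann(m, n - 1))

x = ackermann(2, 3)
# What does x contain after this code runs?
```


ackermann(2, 3)
= ackermann(1, ackermann(2, 2))
First compute ackermann(2, 2) = 7
= ackermann(1, 7)
= 9


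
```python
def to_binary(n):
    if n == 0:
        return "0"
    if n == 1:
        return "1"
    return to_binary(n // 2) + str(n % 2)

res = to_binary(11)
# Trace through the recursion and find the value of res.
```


to_binary(11)
= to_binary(5) + "1"
= to_binary(2) + "1" + "1"
= to_binary(1) + "0" + "1" + "1"
= "1" + "0" + "1" + "1"
= "1011"


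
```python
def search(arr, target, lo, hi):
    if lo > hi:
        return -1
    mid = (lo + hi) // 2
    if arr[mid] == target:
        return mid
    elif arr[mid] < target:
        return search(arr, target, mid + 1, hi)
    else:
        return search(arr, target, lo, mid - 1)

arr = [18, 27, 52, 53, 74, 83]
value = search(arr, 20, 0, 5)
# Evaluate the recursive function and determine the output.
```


search(arr, 20, 0, 5)
lo=0, hi=5, mid=2, arr[mid]=52
52 > 20, search left half
lo=0, hi=1, mid=0, arr[mid]=18
18 < 20, search right half
lo=1, hi=1, mid=1, arr[mid]=27
27 > 20, search left half
lo > hi, target not found, return -1
= -1


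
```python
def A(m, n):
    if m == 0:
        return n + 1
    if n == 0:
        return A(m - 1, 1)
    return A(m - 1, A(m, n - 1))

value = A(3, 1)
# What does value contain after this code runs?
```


A(3, 1)
= A(2, A(3, 0))
First compute A(3, 0) = 5
= A(2, 5)
= 13


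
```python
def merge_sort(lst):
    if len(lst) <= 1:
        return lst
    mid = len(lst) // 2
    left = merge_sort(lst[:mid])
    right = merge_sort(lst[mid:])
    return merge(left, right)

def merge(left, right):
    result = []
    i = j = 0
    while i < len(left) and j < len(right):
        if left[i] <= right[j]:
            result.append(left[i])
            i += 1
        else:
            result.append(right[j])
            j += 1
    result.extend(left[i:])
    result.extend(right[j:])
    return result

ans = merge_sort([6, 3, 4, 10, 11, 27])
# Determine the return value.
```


merge_sort([6, 3, 4, 10, 11, 27])
Split into [6, 3, 4] and [10, 11, 27]
Left sorted: [3, 4, 6]
Right sorted: [10, 11, 27]
Merge [3, 4, 6] and [10, 11, 27]
= [3, 4, 6, 10, 11, 27]


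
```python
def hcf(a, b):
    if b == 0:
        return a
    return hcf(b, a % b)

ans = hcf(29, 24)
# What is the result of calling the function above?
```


hcf(29, 24)
= hcf(24, 29 % 24) = hcf(24, 5)
= hcf(5, 24 % 5) = hcf(5, 4)
= hcf(4, 5 % 4) = hcf(4, 1)
= hcf(1, 4 % 1) = hcf(1, 0)
b == 0, return a = 1


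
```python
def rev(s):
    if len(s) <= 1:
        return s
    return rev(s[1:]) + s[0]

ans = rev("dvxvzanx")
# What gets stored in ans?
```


rev("dvxvzanx")
= rev("vxvzanx") + "d"
= rev("xvzanx") + "v" + "d"
= rev("vzanx") + "x" + "v" + "d"
= rev("zanx") + "v" + "x" + "v" + "d"
= rev("anx") + "z" + "v" + "x" + "v" + "d"
= rev("nx") + "a" + "z" + "v" + "x" + "v" + "d"
= rev("x") + "n" + "a" + "z" + "v" + "x" + "v" + "d"
= "x" + "n" + "a" + "z" + "v" + "x" + "v" + "d"
= "xnazvxvd"


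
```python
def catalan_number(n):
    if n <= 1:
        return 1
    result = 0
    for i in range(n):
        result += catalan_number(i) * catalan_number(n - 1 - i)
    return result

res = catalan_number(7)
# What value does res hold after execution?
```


catalan_number(7)
= sum of catalan_number(i) * catalan_number(7-1-i) for i in 0..6
First compute sub-values bottom-up:
  catalan_number(0) = 1, catalan_number(1) = 1
  catalan_number(2) = 1*1 + 1*1 = 2
  catalan_number(3) = 1*2 + 1*1 + 2*1 = 5
  catalan_number(4) = 1*5 + 1*2 + 2*1 + 5*1 = 14
  catalan_number(5) = 1*14 + 1*5 + 2*2 + 5*1 + 14*1 = 42
  catalan_number(6) = 1*42 + 1*14 + 2*5 + 5*2 + 14*1 + 42*1 = 132
Now catalan_number(7):
  catalan_number(0)*catalan_number(6) = 1*132 = 132
  catalan_number(1)*catalan_number(5) = 1*42 = 42
  catalan_number(2)*catalan_number(4) = 2*14 = 28
  catalan_number(3)*catalan_number(3) = 5*5 = 25
  catalan_number(4)*catalan_number(2) = 14*2 = 28
  catalan_number(5)*catalan_number(1) = 42*1 = 42
  catalan_number(6)*catalan_number(0) = 132*1 = 132
= 132 + 42 + 28 + 25 + 28 + 42 + 132
= 429


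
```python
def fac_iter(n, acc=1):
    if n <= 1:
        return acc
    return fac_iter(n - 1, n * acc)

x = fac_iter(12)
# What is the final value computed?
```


fac_iter(12, 1)
= fac_iter(11, 12 * 1) = fac_iter(11, 12)
= fac_iter(10, 11 * 12) = fac_iter(10, 132)
= fac_iter(9, 10 * 132) = fac_iter(9, 1320)
= fac_iter(8, 9 * 1320) = fac_iter(8, 11880)
= fac_iter(7, 8 * 11880) = fac_iter(7, 95040)
= fac_iter(6, 7 * 95040) = fac_iter(6, 665280)
= fac_iter(5, 6 * 665280) = fac_iter(5, 3991680)
= fac_iter(4, 5 * 3991680) = fac_iter(4, 19958400)
= fac_iter(3, 4 * 19958400) = fac_iter(3, 79833600)
= fac_iter(2, 3 * 79833600) = fac_iter(2, 239500800)
= fac_iter(1, 2 * 239500800) = fac_iter(1, 479001600)
n <= 1, return acc = 479001600


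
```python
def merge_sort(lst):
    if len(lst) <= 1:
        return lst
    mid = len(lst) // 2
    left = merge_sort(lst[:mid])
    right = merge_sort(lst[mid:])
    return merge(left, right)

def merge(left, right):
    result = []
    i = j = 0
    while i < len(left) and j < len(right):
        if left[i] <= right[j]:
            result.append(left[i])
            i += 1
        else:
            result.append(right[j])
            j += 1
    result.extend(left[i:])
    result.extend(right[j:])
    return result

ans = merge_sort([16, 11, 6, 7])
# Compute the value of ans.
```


merge_sort([16, 11, 6, 7])
Split into [16, 11] and [6, 7]
Left sorted: [11, 16]
Right sorted: [6, 7]
Merge [11, 16] and [6, 7]
= [6, 7, 11, 16]


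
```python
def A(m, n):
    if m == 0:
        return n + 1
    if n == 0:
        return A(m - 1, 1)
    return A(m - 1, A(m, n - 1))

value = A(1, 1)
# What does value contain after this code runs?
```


A(1, 1)
= A(0, A(1, 0))
First compute A(1, 0) = 2
= A(0, 2)
= 3


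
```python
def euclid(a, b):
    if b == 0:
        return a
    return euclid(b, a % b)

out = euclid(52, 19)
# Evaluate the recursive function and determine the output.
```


euclid(52, 19)
= euclid(19, 52 % 19) = euclid(19, 14)
= euclid(14, 19 % 14) = euclid(14, 5)
= euclid(5, 14 % 5) = euclid(5, 4)
= euclid(4, 5 % 4) = euclid(4, 1)
= euclid(1, 4 % 1) = euclid(1, 0)
b == 0, return a = 1


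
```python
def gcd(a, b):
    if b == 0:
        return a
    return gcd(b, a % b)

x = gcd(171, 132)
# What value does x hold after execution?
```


gcd(171, 132)
= gcd(132, 171 % 132) = gcd(132, 39)
= gcd(39, 132 % 39) = gcd(39, 15)
= gcd(15, 39 % 15) = gcd(15, 9)
= gcd(9, 15 % 9) = gcd(9, 6)
= gcd(6, 9 % 6) = gcd(6, 3)
= gcd(3, 6 % 3) = gcd(3, 0)
b == 0, return a = 3


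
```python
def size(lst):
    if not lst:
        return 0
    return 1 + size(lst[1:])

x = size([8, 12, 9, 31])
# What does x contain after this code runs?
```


size([8, 12, 9, 31])
= 1 + size([12, 9, 31])
= 1 + 1 + size([9, 31])
= 1 + 1 + 1 + size([31])
= 1 + 1 + 1 + 1 + size([])
= 1 + 1 + 1 + 1 + 0
= 4


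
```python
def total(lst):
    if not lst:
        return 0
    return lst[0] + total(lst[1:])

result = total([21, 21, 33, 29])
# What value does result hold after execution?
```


total([21, 21, 33, 29])
= 21 + total([21, 33, 29])
= 21 + 21 + total([33, 29])
= 21 + 21 + 33 + total([29])
= 21 + 21 + 33 + 29 + total([])
= 21 + 21 + 33 + 29 + 0
= 104


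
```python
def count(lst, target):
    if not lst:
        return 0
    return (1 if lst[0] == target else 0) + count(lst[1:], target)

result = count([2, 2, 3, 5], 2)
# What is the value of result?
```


count([2, 2, 3, 5], 2)
lst[0]=2 == 2: 1 + count([2, 3, 5], 2)
lst[0]=2 == 2: 1 + count([3, 5], 2)
lst[0]=3 != 2: 0 + count([5], 2)
lst[0]=5 != 2: 0 + count([], 2)
= 2


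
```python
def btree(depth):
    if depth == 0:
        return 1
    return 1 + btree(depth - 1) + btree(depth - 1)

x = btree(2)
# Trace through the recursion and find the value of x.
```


btree(2)
= 1 + btree(1) + btree(1)
= 1 + 2 * btree(1)
btree(k) = 2^(k+1) - 1
btree(0) = 1
btree(1) = 3
btree(2) = 7
btree(2) = 2^3 - 1 = 7


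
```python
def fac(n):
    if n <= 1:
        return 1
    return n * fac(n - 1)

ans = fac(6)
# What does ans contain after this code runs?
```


fac(6)
= 6 * fac(5)
= 6 * 5 * fac(4)
= 6 * 5 * 4 * fac(3)
= 6 * 5 * 4 * 3 * fac(2)
= 6 * 5 * 4 * 3 * 2 * fac(1)
= 6 * 5 * 4 * 3 * 2 * 1
= 720


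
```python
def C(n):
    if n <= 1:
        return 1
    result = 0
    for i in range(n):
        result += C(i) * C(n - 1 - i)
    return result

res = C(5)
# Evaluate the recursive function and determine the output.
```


C(5)
= sum of C(i) * C(5-1-i) for i in 0..4
First compute sub-values bottom-up:
  C(0) = 1, C(1) = 1
  C(2) = 1*1 + 1*1 = 2
  C(3) = 1*2 + 1*1 + 2*1 = 5
  C(4) = 1*5 + 1*2 + 2*1 + 5*1 = 14
Now C(5):
  C(0)*C(4) = 1*14 = 14
  C(1)*C(3) = 1*5 = 5
  C(2)*C(2) = 2*2 = 4
  C(3)*C(1) = 5*1 = 5
  C(4)*C(0) = 14*1 = 14
= 14 + 5 + 4 + 5 + 14
= 42


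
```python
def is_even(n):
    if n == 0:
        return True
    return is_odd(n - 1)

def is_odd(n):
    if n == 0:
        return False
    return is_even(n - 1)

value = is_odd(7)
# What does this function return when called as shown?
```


is_odd(7)
= is_even(6)
= is_odd(5)
= is_even(4)
= is_odd(3)
= is_even(2)
= is_odd(1)
= is_even(0)
n == 0: return True
= True


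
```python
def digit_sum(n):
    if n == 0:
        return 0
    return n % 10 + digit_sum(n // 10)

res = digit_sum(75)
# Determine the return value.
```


digit_sum(75)
= 5 + digit_sum(7)
= 5 + 7 + digit_sum(0)
= 5 + 7 + 0
= 12


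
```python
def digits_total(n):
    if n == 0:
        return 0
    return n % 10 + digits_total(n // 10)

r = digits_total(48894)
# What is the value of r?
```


digits_total(48894)
= 4 + digits_total(4889)
= 4 + 9 + digits_total(488)
= 4 + 9 + 8 + digits_total(48)
= 4 + 9 + 8 + 8 + digits_total(4)
= 4 + 9 + 8 + 8 + 4 + digits_total(0)
= 4 + 9 + 8 + 8 + 4 + 0
= 33


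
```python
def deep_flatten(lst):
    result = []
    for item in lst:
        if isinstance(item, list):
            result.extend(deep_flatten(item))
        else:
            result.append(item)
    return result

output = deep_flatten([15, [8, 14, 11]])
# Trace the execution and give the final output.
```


deep_flatten([15, [8, 14, 11]])
Processing each element:
  15 is not a list -> append 15
  [8, 14, 11] is a list -> deep_flatten recursively -> [8, 14, 11]
= [15, 8, 14, 11]


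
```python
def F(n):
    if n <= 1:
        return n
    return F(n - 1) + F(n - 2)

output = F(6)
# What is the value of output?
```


F(6)
= F(5) + F(4)
= (F(4) + F(3)) + F(4)
Computing bottom-up: F(0)=0, F(1)=1, F(2)=1, F(3)=2, F(4)=3, F(5)=5, F(6)=8
= 8


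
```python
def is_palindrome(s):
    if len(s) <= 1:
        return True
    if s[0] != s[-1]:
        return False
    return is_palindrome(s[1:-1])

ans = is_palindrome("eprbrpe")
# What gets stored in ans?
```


is_palindrome("eprbrpe")
"eprbrpe": s[0]='e' == s[-1]='e' -> is_palindrome("prbrp")
"prbrp": s[0]='p' == s[-1]='p' -> is_palindrome("rbr")
"rbr": s[0]='r' == s[-1]='r' -> is_palindrome("b")
"b": len <= 1 -> True
= True


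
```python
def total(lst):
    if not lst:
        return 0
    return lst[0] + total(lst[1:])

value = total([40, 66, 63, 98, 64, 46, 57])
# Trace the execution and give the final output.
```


total([40, 66, 63, 98, 64, 46, 57])
= 40 + total([66, 63, 98, 64, 46, 57])
= 40 + 66 + total([63, 98, 64, 46, 57])
= 40 + 66 + 63 + total([98, 64, 46, 57])
= 40 + 66 + 63 + 98 + total([64, 46, 57])
= 40 + 66 + 63 + 98 + 64 + total([46, 57])
= 40 + 66 + 63 + 98 + 64 + 46 + total([57])
= 40 + 66 + 63 + 98 + 64 + 46 + 57 + total([])
= 40 + 66 + 63 + 98 + 64 + 46 + 57 + 0
= 434


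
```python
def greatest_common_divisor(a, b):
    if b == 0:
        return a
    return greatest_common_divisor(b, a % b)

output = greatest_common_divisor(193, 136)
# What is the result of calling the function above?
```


greatest_common_divisor(193, 136)
= greatest_common_divisor(136, 193 % 136) = greatest_common_divisor(136, 57)
= greatest_common_divisor(57, 136 % 57) = greatest_common_divisor(57, 22)
= greatest_common_divisor(22, 57 % 22) = greatest_common_divisor(22, 13)
= greatest_common_divisor(13, 22 % 13) = greatest_common_divisor(13, 9)
= greatest_common_divisor(9, 13 % 9) = greatest_common_divisor(9, 4)
= greatest_common_divisor(4, 9 % 4) = greatest_common_divisor(4, 1)
= greatest_common_divisor(1, 4 % 1) = greatest_common_divisor(1, 0)
b == 0, return a = 1


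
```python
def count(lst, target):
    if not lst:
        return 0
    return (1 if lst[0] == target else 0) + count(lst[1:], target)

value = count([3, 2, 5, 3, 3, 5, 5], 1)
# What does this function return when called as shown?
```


count([3, 2, 5, 3, 3, 5, 5], 1)
lst[0]=3 != 1: 0 + count([2, 5, 3, 3, 5, 5], 1)
lst[0]=2 != 1: 0 + count([5, 3, 3, 5, 5], 1)
lst[0]=5 != 1: 0 + count([3, 3, 5, 5], 1)
lst[0]=3 != 1: 0 + count([3, 5, 5], 1)
lst[0]=3 != 1: 0 + count([5, 5], 1)
lst[0]=5 != 1: 0 + count([5], 1)
lst[0]=5 != 1: 0 + count([], 1)
= 0


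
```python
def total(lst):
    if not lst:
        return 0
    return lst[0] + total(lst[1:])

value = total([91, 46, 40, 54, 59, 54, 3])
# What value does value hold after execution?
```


total([91, 46, 40, 54, 59, 54, 3])
= 91 + total([46, 40, 54, 59, 54, 3])
= 91 + 46 + total([40, 54, 59, 54, 3])
= 91 + 46 + 40 + total([54, 59, 54, 3])
= 91 + 46 + 40 + 54 + total([59, 54, 3])
= 91 + 46 + 40 + 54 + 59 + total([54, 3])
= 91 + 46 + 40 + 54 + 59 + 54 + total([3])
= 91 + 46 + 40 + 54 + 59 + 54 + 3 + total([])
= 91 + 46 + 40 + 54 + 59 + 54 + 3 + 0
= 347


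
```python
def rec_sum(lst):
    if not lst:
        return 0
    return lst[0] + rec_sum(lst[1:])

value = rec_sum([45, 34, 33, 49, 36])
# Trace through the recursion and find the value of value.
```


rec_sum([45, 34, 33, 49, 36])
= 45 + rec_sum([34, 33, 49, 36])
= 45 + 34 + rec_sum([33, 49, 36])
= 45 + 34 + 33 + rec_sum([49, 36])
= 45 + 34 + 33 + 49 + rec_sum([36])
= 45 + 34 + 33 + 49 + 36 + rec_sum([])
= 45 + 34 + 33 + 49 + 36 + 0
= 197


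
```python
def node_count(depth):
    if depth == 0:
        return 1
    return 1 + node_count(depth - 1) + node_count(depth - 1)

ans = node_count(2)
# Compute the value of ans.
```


node_count(2)
= 1 + node_count(1) + node_count(1)
= 1 + 2 * node_count(1)
node_count(k) = 2^(k+1) - 1
node_count(0) = 1
node_count(1) = 3
node_count(2) = 7
node_count(2) = 2^3 - 1 = 7
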